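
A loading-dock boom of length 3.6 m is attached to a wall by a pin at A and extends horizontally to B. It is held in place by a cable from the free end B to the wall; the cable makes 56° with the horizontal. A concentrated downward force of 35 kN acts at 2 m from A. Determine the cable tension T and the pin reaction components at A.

ΣM about A: T·sin56°·3.6 − 35·2 = 0 → T = 70/(3.6·0.829038) = 23.4542 ≈ 23.45 kN.
ΣF_x = 0: A_x − T·cos56° = 0 → A_x = 23.4542 × 0.559193 = 13.12 kN.
ΣF_y = 0: A_y + T·sin56° − 35 = 0 → A_y = 35 − 23.4542 × 0.829038 = 15.56 kN.

T = 23.45 kN, A_x = 13.12 kN, A_y = 15.56 kN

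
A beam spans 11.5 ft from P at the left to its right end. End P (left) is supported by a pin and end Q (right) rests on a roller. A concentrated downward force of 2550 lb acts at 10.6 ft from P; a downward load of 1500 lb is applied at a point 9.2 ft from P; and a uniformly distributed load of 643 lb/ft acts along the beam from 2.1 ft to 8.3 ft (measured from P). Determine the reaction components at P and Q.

Resultant of the distributed load: 643 × 6.2 = 3986.6 lb at 5.2 ft from P.
Moments about P: Q_y·11.5 − 2550·10.6 − 1500·9.2 − (643·6.2)·5.2 = 0 → Q_y = 61560.32/11.5 = 5353.07 ≈ 5353 lb.
ΣF_y = 0: P_y + 5353.07 − 2550 − 1500 − 643·6.2 = 0 → P_y = 2684 lb.
ΣF_x = 0: no horizontal applied forces, so P_x = 0.

P_x = 0, P_y = 2684 lb, Q_y = 5353 lb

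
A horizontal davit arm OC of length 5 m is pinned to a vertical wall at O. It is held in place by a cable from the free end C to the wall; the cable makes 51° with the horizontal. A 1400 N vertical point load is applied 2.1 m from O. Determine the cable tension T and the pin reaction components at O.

T = 756.6 N, O_x = 476.2 N, O_y = 812.0 N

ΣM about O: T·sin51°·5 − 1400·2.1 = 0 → T = 2940/(5·0.777146) = 756.615 ≈ 756.6 N.
ΣF_x = 0: O_x − T·cos51° = 0 → O_x = 756.615 × 0.62932 = 476.2 N.
ΣF_y = 0: O_y + T·sin51° − 1400 = 0 → O_y = 1400 − 756.615 × 0.777146 = 812.0 N.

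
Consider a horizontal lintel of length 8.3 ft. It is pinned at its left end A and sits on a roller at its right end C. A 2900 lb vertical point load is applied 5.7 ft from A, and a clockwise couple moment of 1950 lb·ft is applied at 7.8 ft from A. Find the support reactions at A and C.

A_x = 0, A_y = 673.5 lb, C_y = 2227 lb

Taking moments about A: C_y·8.3 − 2900·5.7 − 1950 = 0 → C_y = 18480/8.3 = 2226.51 ≈ 2227 lb.
ΣF_y = 0: A_y + 2226.51 − 2900 = 0 → A_y = 673.5 lb.
ΣF_x = 0: no horizontal applied forces, so A_x = 0.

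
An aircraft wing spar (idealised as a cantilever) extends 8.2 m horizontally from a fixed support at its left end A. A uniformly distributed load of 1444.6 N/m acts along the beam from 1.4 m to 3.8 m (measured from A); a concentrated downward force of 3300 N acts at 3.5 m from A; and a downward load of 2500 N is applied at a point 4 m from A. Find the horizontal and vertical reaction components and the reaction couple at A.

Resultant of the distributed load: 1444.6 × 2.4 = 3467.04 N at 2.6 m from A.
ΣF_x = 0: A_x = 0.
ΣF_y = 0: A_y − 1444.6·2.4 − 3300 − 2500 = 0 → A_y = 9267 N.
ΣM about A: M_A − (1444.6·2.4)·2.6 − 3300·3.5 − 2500·4 = 0 → M_A = 30560 N·m.

A_x = 0, A_y = 9267 N, M_A = 30560 N·m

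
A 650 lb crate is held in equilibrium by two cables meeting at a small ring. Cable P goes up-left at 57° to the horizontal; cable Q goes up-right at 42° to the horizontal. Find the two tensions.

T_P = 489.1 lb, T_Q = 358.4 lb

ΣF_x = 0: −T_P·cos57° + T_Q·cos42° = 0 → T_Q = 0.732884·T_P.
ΣF_y = 0: T_P·sin57° + T_Q·sin42° = 650.
Substitute: T_P·(0.838671 + 0.732884·0.669131) = 650 → T_P = 489.065 ≈ 489.1 lb.
Then T_Q = 0.732884 × 489.065 = 358.4 lb.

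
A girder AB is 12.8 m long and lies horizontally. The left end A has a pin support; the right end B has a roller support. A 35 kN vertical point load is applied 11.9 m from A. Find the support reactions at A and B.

ΣM about A: B_y·12.8 − 35·11.9 = 0 → B_y = 416.5/12.8 = 32.5391 ≈ 32.54 kN.
ΣF_y = 0: A_y + 32.5391 − 35 = 0 → A_y = 2.461 kN.
ΣF_x = 0: no horizontal applied forces, so A_x = 0.

A_x = 0, A_y = 2.461 kN, B_y = 32.54 kN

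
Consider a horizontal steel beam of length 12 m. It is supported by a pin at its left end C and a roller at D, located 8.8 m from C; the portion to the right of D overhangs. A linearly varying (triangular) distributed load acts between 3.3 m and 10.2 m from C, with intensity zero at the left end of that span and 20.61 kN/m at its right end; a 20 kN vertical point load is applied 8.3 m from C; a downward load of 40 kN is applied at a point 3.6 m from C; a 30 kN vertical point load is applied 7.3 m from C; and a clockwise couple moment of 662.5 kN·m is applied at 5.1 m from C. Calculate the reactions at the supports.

C_x = 0, C_y = -38.13 kN, D_y = 199.2 kN

Resultant of the triangular load: ½ × 20.61 × 6.9 = 71.1045 kN, acting at 7.9 m from C (one-third of the span from the peak).
Taking moments about C: D_y·8.8 − (½·20.61·6.9)·7.9 − 20·8.3 − 40·3.6 − 30·7.3 − 662.5 = 0 → D_y = 1753.22555/8.8 = 199.23 ≈ 199.2 kN.
ΣF_y = 0: C_y + 199.23 − ½·20.61·6.9 − 20 − 40 − 30 = 0 → C_y = -38.13 kN.
ΣF_x = 0: no horizontal applied forces, so C_x = 0.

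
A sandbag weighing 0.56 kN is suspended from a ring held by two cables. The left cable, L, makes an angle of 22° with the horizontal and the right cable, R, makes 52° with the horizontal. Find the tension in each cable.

T_L = 0.3587 kN, T_R = 0.5401 kN

ΣF_x = 0: −T_L·cos22° + T_R·cos52° = 0 → T_R = 1.506·T_L.
ΣF_y = 0: T_L·sin22° + T_R·sin52° = 0.56.
Substitute: T_L·(0.374607 + 1.506·0.788011) = 0.56 → T_L = 0.358664 ≈ 0.3587 kN.
Then T_R = 1.506 × 0.358664 = 0.5401 kN.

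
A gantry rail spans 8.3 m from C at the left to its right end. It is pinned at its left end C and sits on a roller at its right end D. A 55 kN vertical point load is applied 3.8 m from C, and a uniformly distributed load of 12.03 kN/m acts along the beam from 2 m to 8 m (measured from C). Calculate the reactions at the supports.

C_x = 0, C_y = 58.52 kN, D_y = 68.66 kN

Resultant of the distributed load: 12.03 × 6 = 72.18 kN at 5 m from C.
Moments about C: D_y·8.3 − 55·3.8 − (12.03·6)·5 = 0 → D_y = 569.9/8.3 = 68.6627 ≈ 68.66 kN.
ΣF_y = 0: C_y + 68.6627 − 55 − 12.03·6 = 0 → C_y = 58.52 kN.
ΣF_x = 0: no horizontal applied forces, so C_x = 0.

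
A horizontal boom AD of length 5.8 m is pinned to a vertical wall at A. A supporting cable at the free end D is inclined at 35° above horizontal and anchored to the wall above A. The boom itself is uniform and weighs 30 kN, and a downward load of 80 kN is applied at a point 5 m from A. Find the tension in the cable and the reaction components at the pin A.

ΣM about A: T·sin35°·5.8 − 30·2.9 − 80·5 = 0 → T = 487/(5.8·0.573576) = 146.39 ≈ 146.4 kN.
ΣF_x = 0: A_x − T·cos35° = 0 → A_x = 146.39 × 0.819152 = 119.9 kN.
ΣF_y = 0: A_y + T·sin35° − 30 − 80 = 0 → A_y = 110 − 146.39 × 0.573576 = 26.03 kN.

T = 146.4 kN, A_x = 119.9 kN, A_y = 26.03 kN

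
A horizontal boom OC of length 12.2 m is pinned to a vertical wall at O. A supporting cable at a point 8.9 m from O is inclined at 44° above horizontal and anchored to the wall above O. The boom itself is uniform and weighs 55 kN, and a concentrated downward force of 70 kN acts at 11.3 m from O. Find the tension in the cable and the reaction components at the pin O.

T = 182.2 kN, O_x = 131.1 kN, O_y = -1.573 kN

ΣM about O: T·sin44°·8.9 − 55·6.1 − 70·11.3 = 0 → T = 1126.5/(8.9·0.694658) = 182.209 ≈ 182.2 kN.
ΣF_x = 0: O_x − T·cos44° = 0 → O_x = 182.209 × 0.71934 = 131.1 kN.
ΣF_y = 0: O_y + T·sin44° − 55 − 70 = 0 → O_y = 125 − 182.209 × 0.694658 = -1.573 kN.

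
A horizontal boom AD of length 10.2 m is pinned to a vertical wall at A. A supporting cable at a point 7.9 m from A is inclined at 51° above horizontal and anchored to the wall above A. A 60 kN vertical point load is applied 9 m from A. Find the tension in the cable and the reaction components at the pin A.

ΣM about A: T·sin51°·7.9 − 60·9 = 0 → T = 540/(7.9·0.777146) = 87.9557 ≈ 87.96 kN.
ΣF_x = 0: A_x − T·cos51° = 0 → A_x = 87.9557 × 0.62932 = 55.35 kN.
ΣF_y = 0: A_y + T·sin51° − 60 = 0 → A_y = 60 − 87.9557 × 0.777146 = -8.354 kN.

T = 87.96 kN, A_x = 55.35 kN, A_y = -8.354 kN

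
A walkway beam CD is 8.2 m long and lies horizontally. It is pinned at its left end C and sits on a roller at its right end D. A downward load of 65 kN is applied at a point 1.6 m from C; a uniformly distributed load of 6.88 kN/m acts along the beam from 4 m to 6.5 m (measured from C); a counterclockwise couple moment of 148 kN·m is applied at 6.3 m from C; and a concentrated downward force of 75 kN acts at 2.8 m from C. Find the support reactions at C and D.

C_x = 0, C_y = 125.9 kN, D_y = 31.26 kN

Resultant of the distributed load: 6.88 × 2.5 = 17.2 kN at 5.25 m from C.
ΣM about C: D_y·8.2 − 65·1.6 − (6.88·2.5)·5.25 + 148 − 75·2.8 = 0 → D_y = 256.3/8.2 = 31.2561 ≈ 31.26 kN.
ΣF_y = 0: C_y + 31.2561 − 65 − 6.88·2.5 − 75 = 0 → C_y = 125.9 kN.
ΣF_x = 0: no horizontal applied forces, so C_x = 0.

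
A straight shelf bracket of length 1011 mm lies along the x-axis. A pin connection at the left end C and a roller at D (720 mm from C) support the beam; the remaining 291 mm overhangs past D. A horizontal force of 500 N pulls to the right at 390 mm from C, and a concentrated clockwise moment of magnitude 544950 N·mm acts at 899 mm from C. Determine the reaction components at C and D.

ΣM about C: D_y·720 − 544950 = 0 → D_y = 544950/720 = 756.875 ≈ 756.9 N.
ΣF_y = 0: C_y + 756.875  = 0 → C_y = -756.9 N.
ΣF_x = 0: C_x + 500 = 0 → C_x = -500.0 N.

C_x = -500.0 N, C_y = -756.9 N, D_y = 756.9 N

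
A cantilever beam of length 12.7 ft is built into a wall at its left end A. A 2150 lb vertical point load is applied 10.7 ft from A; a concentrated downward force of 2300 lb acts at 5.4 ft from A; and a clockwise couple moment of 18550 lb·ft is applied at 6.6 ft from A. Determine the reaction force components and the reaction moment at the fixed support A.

A_x = 0, A_y = 4450 lb, M_A = 53980 lb·ft

ΣF_x = 0: A_x = 0.
ΣF_y = 0: A_y − 2150 − 2300 = 0 → A_y = 4450 lb.
ΣM about A: M_A − 2150·10.7 − 2300·5.4 − 18550 = 0 → M_A = 53980 lb·ft.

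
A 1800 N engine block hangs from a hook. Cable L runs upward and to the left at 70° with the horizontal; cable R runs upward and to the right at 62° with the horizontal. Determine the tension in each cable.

ΣF_x = 0: −T_L·cos70° + T_R·cos62° = 0 → T_R = 0.728522·T_L.
ΣF_y = 0: T_L·sin70° + T_R·sin62° = 1800.
Substitute: T_L·(0.939693 + 0.728522·0.882948) = 1800 → T_L = 1137.12 ≈ 1137 N.
Then T_R = 0.728522 × 1137.12 = 828.4 N.

T_L = 1137 N, T_R = 828.4 N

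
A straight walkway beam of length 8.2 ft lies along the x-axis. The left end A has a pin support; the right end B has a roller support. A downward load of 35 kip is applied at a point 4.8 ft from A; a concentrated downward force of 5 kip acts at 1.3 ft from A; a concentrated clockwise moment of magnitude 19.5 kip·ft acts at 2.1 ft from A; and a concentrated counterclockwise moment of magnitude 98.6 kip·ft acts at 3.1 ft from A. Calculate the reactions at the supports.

A_x = 0, A_y = 28.37 kip, B_y = 11.63 kip

ΣM about A: B_y·8.2 − 35·4.8 − 5·1.3 − 19.5 + 98.6 = 0 → B_y = 95.4/8.2 = 11.6341 ≈ 11.63 kip.
ΣF_y = 0: A_y + 11.6341 − 35 − 5 = 0 → A_y = 28.37 kip.
ΣF_x = 0: no horizontal applied forces, so A_x = 0.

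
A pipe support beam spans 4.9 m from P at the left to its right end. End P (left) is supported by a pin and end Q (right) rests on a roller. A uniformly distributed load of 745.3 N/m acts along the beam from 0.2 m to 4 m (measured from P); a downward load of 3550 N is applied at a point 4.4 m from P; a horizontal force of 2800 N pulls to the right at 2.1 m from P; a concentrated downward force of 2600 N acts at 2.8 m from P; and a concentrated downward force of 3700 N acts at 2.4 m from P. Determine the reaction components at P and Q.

Resultant of the distributed load: 745.3 × 3.8 = 2832.14 N at 2.1 m from P.
ΣM about P: Q_y·4.9 − (745.3·3.8)·2.1 − 3550·4.4 − 2600·2.8 − 3700·2.4 = 0 → Q_y = 37727.494/4.9 = 7699.49 ≈ 7699 N.
ΣF_y = 0: P_y + 7699.49 − 745.3·3.8 − 3550 − 2600 − 3700 = 0 → P_y = 4983 N.
ΣF_x = 0: P_x + 2800 = 0 → P_x = -2800 N.

P_x = -2800 N, P_y = 4983 N, Q_y = 7699 N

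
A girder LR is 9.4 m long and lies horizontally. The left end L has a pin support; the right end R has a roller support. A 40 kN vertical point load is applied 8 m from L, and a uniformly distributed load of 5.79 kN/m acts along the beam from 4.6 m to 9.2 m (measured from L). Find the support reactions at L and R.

L_x = 0, L_y = 13.04 kN, R_y = 53.59 kN

Resultant of the distributed load: 5.79 × 4.6 = 26.634 kN at 6.9 m from L.
Taking moments about L: R_y·9.4 − 40·8 − (5.79·4.6)·6.9 = 0 → R_y = 503.7746/9.4 = 53.593 ≈ 53.59 kN.
ΣF_y = 0: L_y + 53.593 − 40 − 5.79·4.6 = 0 → L_y = 13.04 kN.
ΣF_x = 0: no horizontal applied forces, so L_x = 0.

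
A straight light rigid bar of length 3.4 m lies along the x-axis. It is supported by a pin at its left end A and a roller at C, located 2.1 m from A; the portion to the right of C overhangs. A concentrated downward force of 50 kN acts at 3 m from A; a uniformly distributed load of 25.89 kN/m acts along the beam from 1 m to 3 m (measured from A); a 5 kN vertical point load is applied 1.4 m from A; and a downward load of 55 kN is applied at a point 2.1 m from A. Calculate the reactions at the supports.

Resultant of the distributed load: 25.89 × 2 = 51.78 kN at 2 m from A.
Moments about A: C_y·2.1 − 50·3 − (25.89·2)·2 − 5·1.4 − 55·2.1 = 0 → C_y = 376.06/2.1 = 179.076 ≈ 179.1 kN.
ΣF_y = 0: A_y + 179.076 − 50 − 25.89·2 − 5 − 55 = 0 → A_y = -17.30 kN.
ΣF_x = 0: no horizontal applied forces, so A_x = 0.

A_x = 0, A_y = -17.30 kN, C_y = 179.1 kN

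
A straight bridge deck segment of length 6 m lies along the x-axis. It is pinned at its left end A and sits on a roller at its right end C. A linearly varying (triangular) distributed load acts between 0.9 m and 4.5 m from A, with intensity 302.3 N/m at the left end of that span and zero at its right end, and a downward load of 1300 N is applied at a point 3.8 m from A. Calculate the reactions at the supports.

Resultant of the triangular load: ½ × 302.3 × 3.6 = 544.14 N, acting at 2.1 m from A (one-third of the span from the peak).
Moments about A: C_y·6 − (½·302.3·3.6)·2.1 − 1300·3.8 = 0 → C_y = 6082.694/6 = 1013.78 ≈ 1014 N.
ΣF_y = 0: A_y + 1013.78 − ½·302.3·3.6 − 1300 = 0 → A_y = 830.4 N.
ΣF_x = 0: no horizontal applied forces, so A_x = 0.

A_x = 0, A_y = 830.4 N, C_y = 1014 N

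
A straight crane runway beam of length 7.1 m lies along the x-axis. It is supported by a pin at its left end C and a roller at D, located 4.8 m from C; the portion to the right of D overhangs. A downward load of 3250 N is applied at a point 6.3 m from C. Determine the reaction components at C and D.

Taking moments about C: D_y·4.8 − 3250·6.3 = 0 → D_y = 20475/4.8 = 4265.62 ≈ 4266 N.
ΣF_y = 0: C_y + 4265.62 − 3250 = 0 → C_y = -1016 N.
ΣF_x = 0: no horizontal applied forces, so C_x = 0.

C_x = 0, C_y = -1016 N, D_y = 4266 N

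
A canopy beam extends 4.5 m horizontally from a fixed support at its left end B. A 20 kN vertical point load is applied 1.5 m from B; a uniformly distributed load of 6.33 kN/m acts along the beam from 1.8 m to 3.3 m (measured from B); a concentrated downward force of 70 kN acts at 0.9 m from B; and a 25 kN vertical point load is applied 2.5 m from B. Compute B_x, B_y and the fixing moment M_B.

Resultant of the distributed load: 6.33 × 1.5 = 9.495 kN at 2.55 m from B.
ΣF_x = 0: B_x = 0.
ΣF_y = 0: B_y − 20 − 6.33·1.5 − 70 − 25 = 0 → B_y = 124.5 kN.
ΣM about B: M_B − 20·1.5 − (6.33·1.5)·2.55 − 70·0.9 − 25·2.5 = 0 → M_B = 179.7 kN·m.

B_x = 0, B_y = 124.5 kN, M_B = 179.7 kN·m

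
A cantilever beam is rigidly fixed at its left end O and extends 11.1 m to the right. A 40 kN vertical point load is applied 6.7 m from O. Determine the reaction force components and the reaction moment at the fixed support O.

ΣF_x = 0: O_x = 0.
ΣF_y = 0: O_y − 40 = 0 → O_y = 40.00 kN.
ΣM about O: M_O − 40·6.7 = 0 → M_O = 268.0 kN·m.

O_x = 0, O_y = 40.00 kN, M_O = 268.0 kN·m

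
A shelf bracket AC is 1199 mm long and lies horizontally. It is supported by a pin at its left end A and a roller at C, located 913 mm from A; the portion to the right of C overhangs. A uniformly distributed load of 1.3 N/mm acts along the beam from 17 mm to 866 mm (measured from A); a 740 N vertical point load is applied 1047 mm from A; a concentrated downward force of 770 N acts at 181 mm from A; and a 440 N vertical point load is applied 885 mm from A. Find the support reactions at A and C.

Resultant of the distributed load: 1.3 × 849 = 1103.7 N at 441.5 mm from A.
ΣM about A: C_y·913 − (1.3·849)·441.5 − 740·1047 − 770·181 − 440·885 = 0 → C_y = 1790833.55/913 = 1961.48 ≈ 1961 N.
ΣF_y = 0: A_y + 1961.48 − 1.3·849 − 740 − 770 − 440 = 0 → A_y = 1092 N.
ΣF_x = 0: no horizontal applied forces, so A_x = 0.

A_x = 0, A_y = 1092 N, C_y = 1961 N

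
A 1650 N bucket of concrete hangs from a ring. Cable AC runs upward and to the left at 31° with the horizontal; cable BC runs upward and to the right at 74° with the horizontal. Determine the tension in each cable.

T_AC = 470.8 N, T_BC = 1464 N

ΣF_x = 0: −T_AC·cos31° + T_BC·cos74° = 0 → T_BC = 3.10976·T_AC.
ΣF_y = 0: T_AC·sin31° + T_BC·sin74° = 1650.
Substitute: T_AC·(0.515038 + 3.10976·0.961262) = 1650 → T_AC = 470.846 ≈ 470.8 N.
Then T_BC = 3.10976 × 470.846 = 1464 N.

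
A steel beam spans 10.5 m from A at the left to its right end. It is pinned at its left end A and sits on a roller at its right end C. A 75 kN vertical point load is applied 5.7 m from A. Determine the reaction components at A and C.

Taking moments about A: C_y·10.5 − 75·5.7 = 0 → C_y = 427.5/10.5 = 40.7143 ≈ 40.71 kN.
ΣF_y = 0: A_y + 40.7143 − 75 = 0 → A_y = 34.29 kN.
ΣF_x = 0: no horizontal applied forces, so A_x = 0.

A_x = 0, A_y = 34.29 kN, C_y = 40.71 kN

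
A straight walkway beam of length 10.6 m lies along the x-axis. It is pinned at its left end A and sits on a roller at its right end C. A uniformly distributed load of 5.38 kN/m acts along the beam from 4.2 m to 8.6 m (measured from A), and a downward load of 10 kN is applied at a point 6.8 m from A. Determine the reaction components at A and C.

A_x = 0, A_y = 12.96 kN, C_y = 20.71 kN

Resultant of the distributed load: 5.38 × 4.4 = 23.672 kN at 6.4 m from A.
ΣM about A: C_y·10.6 − (5.38·4.4)·6.4 − 10·6.8 = 0 → C_y = 219.5008/10.6 = 20.7076 ≈ 20.71 kN.
ΣF_y = 0: A_y + 20.7076 − 5.38·4.4 − 10 = 0 → A_y = 12.96 kN.
ΣF_x = 0: no horizontal applied forces, so A_x = 0.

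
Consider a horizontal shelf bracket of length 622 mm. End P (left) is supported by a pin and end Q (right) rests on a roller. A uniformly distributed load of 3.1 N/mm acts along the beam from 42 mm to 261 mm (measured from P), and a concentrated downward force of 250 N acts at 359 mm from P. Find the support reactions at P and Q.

P_x = 0, P_y = 619.2 N, Q_y = 309.7 N

Resultant of the distributed load: 3.1 × 219 = 678.9 N at 151.5 mm from P.
Taking moments about P: Q_y·622 − (3.1·219)·151.5 − 250·359 = 0 → Q_y = 192603.35/622 = 309.652 ≈ 309.7 N.
ΣF_y = 0: P_y + 309.652 − 3.1·219 − 250 = 0 → P_y = 619.2 N.
ΣF_x = 0: no horizontal applied forces, so P_x = 0.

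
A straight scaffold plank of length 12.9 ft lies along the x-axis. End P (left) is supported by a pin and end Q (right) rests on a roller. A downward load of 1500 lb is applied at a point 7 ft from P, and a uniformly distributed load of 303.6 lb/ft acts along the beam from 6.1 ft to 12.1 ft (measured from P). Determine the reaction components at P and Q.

Resultant of the distributed load: 303.6 × 6 = 1821.6 lb at 9.1 ft from P.
Moments about P: Q_y·12.9 − 1500·7 − (303.6·6)·9.1 = 0 → Q_y = 27076.56/12.9 = 2098.96 ≈ 2099 lb.
ΣF_y = 0: P_y + 2098.96 − 1500 − 303.6·6 = 0 → P_y = 1223 lb.
ΣF_x = 0: no horizontal applied forces, so P_x = 0.

P_x = 0, P_y = 1223 lb, Q_y = 2099 lb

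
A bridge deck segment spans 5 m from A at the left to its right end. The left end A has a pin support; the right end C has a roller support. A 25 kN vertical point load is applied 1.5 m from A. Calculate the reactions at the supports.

A_x = 0, A_y = 17.50 kN, C_y = 7.500 kN

Taking moments about A: C_y·5 − 25·1.5 = 0 → C_y = 37.5/5 = 7.500 kN.
ΣF_y = 0: A_y + 7.5 − 25 = 0 → A_y = 17.50 kN.
ΣF_x = 0: no horizontal applied forces, so A_x = 0.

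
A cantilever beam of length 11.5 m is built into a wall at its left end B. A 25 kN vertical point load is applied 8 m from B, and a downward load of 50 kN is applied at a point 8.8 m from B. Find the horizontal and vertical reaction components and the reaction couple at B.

B_x = 0, B_y = 75.00 kN, M_B = 640.0 kN·m

ΣF_x = 0: B_x = 0.
ΣF_y = 0: B_y − 25 − 50 = 0 → B_y = 75.00 kN.
ΣM about B: M_B − 25·8 − 50·8.8 = 0 → M_B = 640.0 kN·m.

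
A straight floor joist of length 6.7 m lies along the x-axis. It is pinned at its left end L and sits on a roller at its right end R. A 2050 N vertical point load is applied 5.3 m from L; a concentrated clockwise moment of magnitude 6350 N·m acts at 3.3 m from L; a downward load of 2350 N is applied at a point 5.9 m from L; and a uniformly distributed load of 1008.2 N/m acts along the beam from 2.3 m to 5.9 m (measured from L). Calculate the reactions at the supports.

Resultant of the distributed load: 1008.2 × 3.6 = 3629.52 N at 4.1 m from L.
Moments about L: R_y·6.7 − 2050·5.3 − 6350 − 2350·5.9 − (1008.2·3.6)·4.1 = 0 → R_y = 45961.032/6.7 = 6859.86 ≈ 6860 N.
ΣF_y = 0: L_y + 6859.86 − 2050 − 2350 − 1008.2·3.6 = 0 → L_y = 1170 N.
ΣF_x = 0: no horizontal applied forces, so L_x = 0.

L_x = 0, L_y = 1170 N, R_y = 6860 N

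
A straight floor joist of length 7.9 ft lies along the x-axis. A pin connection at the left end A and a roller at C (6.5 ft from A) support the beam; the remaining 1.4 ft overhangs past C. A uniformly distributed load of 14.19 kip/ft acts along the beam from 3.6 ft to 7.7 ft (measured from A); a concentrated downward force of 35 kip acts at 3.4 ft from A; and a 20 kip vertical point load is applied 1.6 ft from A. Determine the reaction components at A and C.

A_x = 0, A_y = 39.38 kip, C_y = 73.80 kip

Resultant of the distributed load: 14.19 × 4.1 = 58.179 kip at 5.65 ft from A.
Taking moments about A: C_y·6.5 − (14.19·4.1)·5.65 − 35·3.4 − 20·1.6 = 0 → C_y = 479.71135/6.5 = 73.8017 ≈ 73.80 kip.
ΣF_y = 0: A_y + 73.8017 − 14.19·4.1 − 35 − 20 = 0 → A_y = 39.38 kip.
ΣF_x = 0: no horizontal applied forces, so A_x = 0.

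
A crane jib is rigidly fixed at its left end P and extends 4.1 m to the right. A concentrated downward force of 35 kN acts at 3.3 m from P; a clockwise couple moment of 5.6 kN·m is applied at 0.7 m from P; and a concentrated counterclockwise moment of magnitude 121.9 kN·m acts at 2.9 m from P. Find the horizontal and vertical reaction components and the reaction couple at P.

ΣF_x = 0: P_x = 0.
ΣF_y = 0: P_y − 35 = 0 → P_y = 35.00 kN.
ΣM about P: M_P − 35·3.3 − 5.6 + 121.9 = 0 → M_P = -0.8000 kN·m.

P_x = 0, P_y = 35.00 kN, M_P = -0.8000 kN·m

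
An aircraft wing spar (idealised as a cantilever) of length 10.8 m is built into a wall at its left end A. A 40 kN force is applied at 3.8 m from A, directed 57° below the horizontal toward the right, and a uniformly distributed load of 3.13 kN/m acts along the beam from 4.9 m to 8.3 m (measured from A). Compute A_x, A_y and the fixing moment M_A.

Resultant of the distributed load: 3.13 × 3.4 = 10.642 kN at 6.6 m from A.
ΣF_x = 0: A_x + 40·cos57° = 0 → A_x = -21.79 kN.
ΣF_y = 0: A_y − 40·sin57° − 3.13·3.4 = 0 → A_y = 44.19 kN.
ΣM about A: M_A − 40·sin57°·3.8 − (3.13·3.4)·6.6 = 0 → M_A = 197.7 kN·m.

A_x = -21.79 kN, A_y = 44.19 kN, M_A = 197.7 kN·m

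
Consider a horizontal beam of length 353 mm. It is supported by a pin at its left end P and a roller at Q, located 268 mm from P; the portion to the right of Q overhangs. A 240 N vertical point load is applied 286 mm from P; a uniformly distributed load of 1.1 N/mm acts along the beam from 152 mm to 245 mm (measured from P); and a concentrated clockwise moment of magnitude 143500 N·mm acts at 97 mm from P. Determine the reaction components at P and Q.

P_x = 0, P_y = -525.0 N, Q_y = 867.3 N

Resultant of the distributed load: 1.1 × 93 = 102.3 N at 198.5 mm from P.
Moments about P: Q_y·268 − 240·286 − (1.1·93)·198.5 − 143500 = 0 → Q_y = 232446.55/268 = 867.338 ≈ 867.3 N.
ΣF_y = 0: P_y + 867.338 − 240 − 1.1·93 = 0 → P_y = -525.0 N.
ΣF_x = 0: no horizontal applied forces, so P_x = 0.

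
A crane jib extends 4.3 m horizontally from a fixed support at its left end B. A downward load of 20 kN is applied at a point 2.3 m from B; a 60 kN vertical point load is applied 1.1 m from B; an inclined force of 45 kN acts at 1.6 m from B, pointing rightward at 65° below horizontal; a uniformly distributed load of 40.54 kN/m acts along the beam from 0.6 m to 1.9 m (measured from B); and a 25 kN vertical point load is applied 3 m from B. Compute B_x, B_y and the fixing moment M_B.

Resultant of the distributed load: 40.54 × 1.3 = 52.702 kN at 1.25 m from B.
ΣF_x = 0: B_x + 45·cos65° = 0 → B_x = -19.02 kN.
ΣF_y = 0: B_y − 20 − 60 − 45·sin65° − 40.54·1.3 − 25 = 0 → B_y = 198.5 kN.
ΣM about B: M_B − 20·2.3 − 60·1.1 − 45·sin65°·1.6 − (40.54·1.3)·1.25 − 25·3 = 0 → M_B = 318.1 kN·m.

B_x = -19.02 kN, B_y = 198.5 kN, M_B = 318.1 kN·m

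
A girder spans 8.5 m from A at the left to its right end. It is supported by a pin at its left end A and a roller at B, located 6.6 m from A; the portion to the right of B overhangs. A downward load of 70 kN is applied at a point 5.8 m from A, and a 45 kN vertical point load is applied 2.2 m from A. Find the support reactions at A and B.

A_x = 0, A_y = 38.48 kN, B_y = 76.52 kN

ΣM about A: B_y·6.6 − 70·5.8 − 45·2.2 = 0 → B_y = 505/6.6 = 76.5152 ≈ 76.52 kN.
ΣF_y = 0: A_y + 76.5152 − 70 − 45 = 0 → A_y = 38.48 kN.
ΣF_x = 0: no horizontal applied forces, so A_x = 0.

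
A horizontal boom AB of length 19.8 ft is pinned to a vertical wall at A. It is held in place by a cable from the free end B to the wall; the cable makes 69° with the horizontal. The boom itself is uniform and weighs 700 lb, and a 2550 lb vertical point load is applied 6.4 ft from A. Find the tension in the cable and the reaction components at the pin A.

ΣM about A: T·sin69°·19.8 − 700·9.9 − 2550·6.4 = 0 → T = 23250/(19.8·0.93358) = 1257.78 ≈ 1258 lb.
ΣF_x = 0: A_x − T·cos69° = 0 → A_x = 1257.78 × 0.358368 = 450.7 lb.
ΣF_y = 0: A_y + T·sin69° − 700 − 2550 = 0 → A_y = 3250 − 1257.78 × 0.93358 = 2076 lb.

T = 1258 lb, A_x = 450.7 lb, A_y = 2076 lb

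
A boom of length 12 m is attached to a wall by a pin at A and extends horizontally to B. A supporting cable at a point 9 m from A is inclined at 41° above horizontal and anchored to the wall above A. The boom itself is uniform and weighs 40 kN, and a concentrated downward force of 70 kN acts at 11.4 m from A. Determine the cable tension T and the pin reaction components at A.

T = 175.8 kN, A_x = 132.7 kN, A_y = -5.333 kN

ΣM about A: T·sin41°·9 − 40·6 − 70·11.4 = 0 → T = 1038/(9·0.656059) = 175.797 ≈ 175.8 kN.
ΣF_x = 0: A_x − T·cos41° = 0 → A_x = 175.797 × 0.75471 = 132.7 kN.
ΣF_y = 0: A_y + T·sin41° − 40 − 70 = 0 → A_y = 110 − 175.797 × 0.656059 = -5.333 kN.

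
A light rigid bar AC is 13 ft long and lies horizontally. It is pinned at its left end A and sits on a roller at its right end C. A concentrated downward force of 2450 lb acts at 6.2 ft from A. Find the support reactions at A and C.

A_x = 0, A_y = 1282 lb, C_y = 1168 lb

Moments about A: C_y·13 − 2450·6.2 = 0 → C_y = 15190/13 = 1168.46 ≈ 1168 lb.
ΣF_y = 0: A_y + 1168.46 − 2450 = 0 → A_y = 1282 lb.
ΣF_x = 0: no horizontal applied forces, so A_x = 0.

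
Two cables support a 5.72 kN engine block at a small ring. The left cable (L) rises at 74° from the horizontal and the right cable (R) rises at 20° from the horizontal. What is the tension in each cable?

ΣF_x = 0: −T_L·cos74° + T_R·cos20° = 0 → T_R = 0.293327·T_L.
ΣF_y = 0: T_L·sin74° + T_R·sin20° = 5.72.
Substitute: T_L·(0.961262 + 0.293327·0.34202) = 5.72 → T_L = 5.38817 ≈ 5.388 kN.
Then T_R = 0.293327 × 5.38817 = 1.580 kN.

T_L = 5.388 kN, T_R = 1.580 kN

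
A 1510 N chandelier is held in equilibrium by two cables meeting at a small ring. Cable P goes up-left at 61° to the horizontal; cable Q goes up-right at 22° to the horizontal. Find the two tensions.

ΣF_x = 0: −T_P·cos61° + T_Q·cos22° = 0 → T_Q = 0.522884·T_P.
ΣF_y = 0: T_P·sin61° + T_Q·sin22° = 1510.
Substitute: T_P·(0.87462 + 0.522884·0.374607) = 1510 → T_P = 1410.56 ≈ 1411 N.
Then T_Q = 0.522884 × 1410.56 = 737.6 N.

T_P = 1411 N, T_Q = 737.6 N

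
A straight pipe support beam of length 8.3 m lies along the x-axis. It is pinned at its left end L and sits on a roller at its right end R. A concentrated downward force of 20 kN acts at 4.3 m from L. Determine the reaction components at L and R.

ΣM about L: R_y·8.3 − 20·4.3 = 0 → R_y = 86/8.3 = 10.3614 ≈ 10.36 kN.
ΣF_y = 0: L_y + 10.3614 − 20 = 0 → L_y = 9.639 kN.
ΣF_x = 0: no horizontal applied forces, so L_x = 0.

L_x = 0, L_y = 9.639 kN, R_y = 10.36 kN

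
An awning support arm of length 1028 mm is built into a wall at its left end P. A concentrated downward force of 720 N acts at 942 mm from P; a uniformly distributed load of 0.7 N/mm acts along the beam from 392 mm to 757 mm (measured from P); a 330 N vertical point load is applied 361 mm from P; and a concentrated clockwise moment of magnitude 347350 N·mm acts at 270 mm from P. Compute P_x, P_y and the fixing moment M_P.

P_x = 0, P_y = 1306 N, M_P = 1292000 N·mm

Resultant of the distributed load: 0.7 × 365 = 255.5 N at 574.5 mm from P.
ΣF_x = 0: P_x = 0.
ΣF_y = 0: P_y − 720 − 0.7·365 − 330 = 0 → P_y = 1306 N.
ΣM about P: M_P − 720·942 − (0.7·365)·574.5 − 330·361 − 347350 = 0 → M_P = 1292000 N·mm.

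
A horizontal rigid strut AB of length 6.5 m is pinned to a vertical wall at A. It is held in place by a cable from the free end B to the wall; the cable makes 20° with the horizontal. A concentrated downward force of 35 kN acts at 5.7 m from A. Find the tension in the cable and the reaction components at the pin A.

T = 89.74 kN, A_x = 84.33 kN, A_y = 4.308 kN

ΣM about A: T·sin20°·6.5 − 35·5.7 = 0 → T = 199.5/(6.5·0.34202) = 89.7383 ≈ 89.74 kN.
ΣF_x = 0: A_x − T·cos20° = 0 → A_x = 89.7383 × 0.939693 = 84.33 kN.
ΣF_y = 0: A_y + T·sin20° − 35 = 0 → A_y = 35 − 89.7383 × 0.34202 = 4.308 kN.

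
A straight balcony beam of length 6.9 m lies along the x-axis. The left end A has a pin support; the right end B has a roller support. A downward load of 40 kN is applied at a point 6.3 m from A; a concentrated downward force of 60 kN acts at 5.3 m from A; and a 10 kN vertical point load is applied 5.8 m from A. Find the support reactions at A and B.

A_x = 0, A_y = 18.99 kN, B_y = 91.01 kN

Moments about A: B_y·6.9 − 40·6.3 − 60·5.3 − 10·5.8 = 0 → B_y = 628/6.9 = 91.0145 ≈ 91.01 kN.
ΣF_y = 0: A_y + 91.0145 − 40 − 60 − 10 = 0 → A_y = 18.99 kN.
ΣF_x = 0: no horizontal applied forces, so A_x = 0.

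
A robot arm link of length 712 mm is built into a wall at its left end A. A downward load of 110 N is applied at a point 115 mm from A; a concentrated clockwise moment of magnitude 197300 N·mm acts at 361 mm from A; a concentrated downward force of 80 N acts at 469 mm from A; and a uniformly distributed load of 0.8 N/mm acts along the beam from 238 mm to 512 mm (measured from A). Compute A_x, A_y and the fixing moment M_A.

A_x = 0, A_y = 409.2 N, M_A = 329700 N·mm

Resultant of the distributed load: 0.8 × 274 = 219.2 N at 375 mm from A.
ΣF_x = 0: A_x = 0.
ΣF_y = 0: A_y − 110 − 80 − 0.8·274 = 0 → A_y = 409.2 N.
ΣM about A: M_A − 110·115 − 197300 − 80·469 − (0.8·274)·375 = 0 → M_A = 329700 N·mm.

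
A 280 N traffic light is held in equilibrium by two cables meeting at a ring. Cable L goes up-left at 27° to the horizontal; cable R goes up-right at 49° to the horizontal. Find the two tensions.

T_L = 189.3 N, T_R = 257.1 N

ΣF_x = 0: −T_L·cos27° + T_R·cos49° = 0 → T_R = 1.35812·T_L.
ΣF_y = 0: T_L·sin27° + T_R·sin49° = 280.
Substitute: T_L·(0.45399 + 1.35812·0.75471) = 280 → T_L = 189.32 ≈ 189.3 N.
Then T_R = 1.35812 × 189.32 = 257.1 N.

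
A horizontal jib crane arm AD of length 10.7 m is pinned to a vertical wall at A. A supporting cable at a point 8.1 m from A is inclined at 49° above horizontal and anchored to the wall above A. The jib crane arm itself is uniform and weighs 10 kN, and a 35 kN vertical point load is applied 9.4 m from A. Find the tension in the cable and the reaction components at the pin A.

ΣM about A: T·sin49°·8.1 − 10·5.35 − 35·9.4 = 0 → T = 382.5/(8.1·0.75471) = 62.57 kN.
ΣF_x = 0: A_x − T·cos49° = 0 → A_x = 62.57 × 0.656059 = 41.05 kN.
ΣF_y = 0: A_y + T·sin49° − 10 − 35 = 0 → A_y = 45 − 62.57 × 0.75471 = -2.222 kN.

T = 62.57 kN, A_x = 41.05 kN, A_y = -2.222 kN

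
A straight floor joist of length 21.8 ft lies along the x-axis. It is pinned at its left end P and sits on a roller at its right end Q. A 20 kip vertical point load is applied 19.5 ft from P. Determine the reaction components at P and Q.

P_x = 0, P_y = 2.110 kip, Q_y = 17.89 kip

Taking moments about P: Q_y·21.8 − 20·19.5 = 0 → Q_y = 390/21.8 = 17.8899 ≈ 17.89 kip.
ΣF_y = 0: P_y + 17.8899 − 20 = 0 → P_y = 2.110 kip.
ΣF_x = 0: no horizontal applied forces, so P_x = 0.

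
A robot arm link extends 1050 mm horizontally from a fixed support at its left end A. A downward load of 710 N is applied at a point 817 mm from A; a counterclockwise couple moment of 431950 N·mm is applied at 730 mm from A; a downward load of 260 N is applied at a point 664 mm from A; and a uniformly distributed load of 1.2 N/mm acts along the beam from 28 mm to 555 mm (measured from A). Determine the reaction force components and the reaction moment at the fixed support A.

Resultant of the distributed load: 1.2 × 527 = 632.4 N at 291.5 mm from A.
ΣF_x = 0: A_x = 0.
ΣF_y = 0: A_y − 710 − 260 − 1.2·527 = 0 → A_y = 1602 N.
ΣM about A: M_A − 710·817 + 431950 − 260·664 − (1.2·527)·291.5 = 0 → M_A = 505100 N·mm.

A_x = 0, A_y = 1602 N, M_A = 505100 N·mm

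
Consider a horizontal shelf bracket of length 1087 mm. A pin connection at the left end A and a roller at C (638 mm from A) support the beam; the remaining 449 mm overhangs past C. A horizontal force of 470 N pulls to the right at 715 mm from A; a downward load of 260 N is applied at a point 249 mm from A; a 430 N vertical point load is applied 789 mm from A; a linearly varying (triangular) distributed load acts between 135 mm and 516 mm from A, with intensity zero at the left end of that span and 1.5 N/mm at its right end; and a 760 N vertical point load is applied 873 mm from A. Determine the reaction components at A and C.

Resultant of the triangular load: ½ × 1.5 × 381 = 285.75 N, acting at 389 mm from A (one-third of the span from the peak).
ΣM about A: C_y·638 − 260·249 − 430·789 − (½·1.5·381)·389 − 760·873 = 0 → C_y = 1178646.75/638 = 1847.41 ≈ 1847 N.
ΣF_y = 0: A_y + 1847.41 − 260 − 430 − ½·1.5·381 − 760 = 0 → A_y = -111.7 N.
ΣF_x = 0: A_x + 470 = 0 → A_x = -470.0 N.

A_x = -470.0 N, A_y = -111.7 N, C_y = 1847 N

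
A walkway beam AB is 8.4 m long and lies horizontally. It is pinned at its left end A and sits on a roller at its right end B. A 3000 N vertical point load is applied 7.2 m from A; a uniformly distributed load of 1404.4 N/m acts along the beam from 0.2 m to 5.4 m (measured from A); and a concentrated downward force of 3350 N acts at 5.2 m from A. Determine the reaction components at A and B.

Resultant of the distributed load: 1404.4 × 5.2 = 7302.88 N at 2.8 m from A.
ΣM about A: B_y·8.4 − 3000·7.2 − (1404.4·5.2)·2.8 − 3350·5.2 = 0 → B_y = 59468.064/8.4 = 7079.53 ≈ 7080 N.
ΣF_y = 0: A_y + 7079.53 − 3000 − 1404.4·5.2 − 3350 = 0 → A_y = 6573 N.
ΣF_x = 0: no horizontal applied forces, so A_x = 0.

A_x = 0, A_y = 6573 N, B_y = 7080 N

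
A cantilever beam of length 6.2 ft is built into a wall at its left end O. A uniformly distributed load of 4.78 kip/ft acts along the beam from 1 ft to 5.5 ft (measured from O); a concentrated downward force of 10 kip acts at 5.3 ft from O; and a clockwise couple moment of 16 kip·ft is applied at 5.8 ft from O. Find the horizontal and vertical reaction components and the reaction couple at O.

O_x = 0, O_y = 31.51 kip, M_O = 138.9 kip·ft

Resultant of the distributed load: 4.78 × 4.5 = 21.51 kip at 3.25 ft from O.
ΣF_x = 0: O_x = 0.
ΣF_y = 0: O_y − 4.78·4.5 − 10 = 0 → O_y = 31.51 kip.
ΣM about O: M_O − (4.78·4.5)·3.25 − 10·5.3 − 16 = 0 → M_O = 138.9 kip·ft.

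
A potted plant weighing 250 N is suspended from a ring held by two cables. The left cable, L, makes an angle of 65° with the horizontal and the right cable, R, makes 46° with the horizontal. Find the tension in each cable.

ΣF_x = 0: −T_L·cos65° + T_R·cos46° = 0 → T_R = 0.608383·T_L.
ΣF_y = 0: T_L·sin65° + T_R·sin46° = 250.
Substitute: T_L·(0.906308 + 0.608383·0.71934) = 250 → T_L = 186.02 ≈ 186.0 N.
Then T_R = 0.608383 × 186.02 = 113.2 N.

T_L = 186.0 N, T_R = 113.2 N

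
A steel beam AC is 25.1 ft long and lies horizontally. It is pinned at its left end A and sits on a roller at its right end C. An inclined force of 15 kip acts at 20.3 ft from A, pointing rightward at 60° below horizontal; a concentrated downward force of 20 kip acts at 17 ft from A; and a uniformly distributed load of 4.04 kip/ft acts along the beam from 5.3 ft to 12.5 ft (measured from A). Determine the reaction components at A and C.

A_x = -7.500 kip, A_y = 27.71 kip, C_y = 34.37 kip

Resultant of the distributed load: 4.04 × 7.2 = 29.088 kip at 8.9 ft from A.
Taking moments about A: C_y·25.1 − 15·sin60°·20.3 − 20·17 − (4.04·7.2)·8.9 = 0 → C_y = 862.588/25.1 = 34.3661 ≈ 34.37 kip.
ΣF_y = 0: A_y + 34.3661 − 15·sin60° − 20 − 4.04·7.2 = 0 → A_y = 27.71 kip.
ΣF_x = 0: A_x + 15·cos60° = 0 → A_x = -7.500 kip.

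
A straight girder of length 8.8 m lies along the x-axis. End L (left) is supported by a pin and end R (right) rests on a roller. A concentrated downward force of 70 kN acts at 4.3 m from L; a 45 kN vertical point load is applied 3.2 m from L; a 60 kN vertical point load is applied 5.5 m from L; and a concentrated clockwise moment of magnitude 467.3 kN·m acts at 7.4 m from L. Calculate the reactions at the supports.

L_x = 0, L_y = 33.83 kN, R_y = 141.2 kN

Moments about L: R_y·8.8 − 70·4.3 − 45·3.2 − 60·5.5 − 467.3 = 0 → R_y = 1242.3/8.8 = 141.17 ≈ 141.2 kN.
ΣF_y = 0: L_y + 141.17 − 70 − 45 − 60 = 0 → L_y = 33.83 kN.
ΣF_x = 0: no horizontal applied forces, so L_x = 0.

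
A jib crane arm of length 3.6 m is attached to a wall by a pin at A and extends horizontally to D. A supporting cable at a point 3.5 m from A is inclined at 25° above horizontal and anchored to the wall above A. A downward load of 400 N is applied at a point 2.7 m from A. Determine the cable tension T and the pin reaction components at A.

T = 730.1 N, A_x = 661.7 N, A_y = 91.43 N

ΣM about A: T·sin25°·3.5 − 400·2.7 = 0 → T = 1080/(3.5·0.422618) = 730.143 ≈ 730.1 N.
ΣF_x = 0: A_x − T·cos25° = 0 → A_x = 730.143 × 0.906308 = 661.7 N.
ΣF_y = 0: A_y + T·sin25° − 400 = 0 → A_y = 400 − 730.143 × 0.422618 = 91.43 N.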